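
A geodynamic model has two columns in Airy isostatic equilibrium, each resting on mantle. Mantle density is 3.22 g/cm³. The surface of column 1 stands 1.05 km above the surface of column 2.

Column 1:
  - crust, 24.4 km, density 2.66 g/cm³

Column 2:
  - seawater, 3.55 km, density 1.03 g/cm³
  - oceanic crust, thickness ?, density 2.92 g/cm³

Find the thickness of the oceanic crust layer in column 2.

8.36 km

Take the compensation level at the base of the deeper column (depth z_c below the surface of column 1) and equate Σ ρ_i t_i down to z_c; mantle fills any gap and the z_c terms cancel.
Column 1: 24.4×2.66 + (z_c − 24.4)×3.22
Column 2: 1.05×0 + 3.55×1.03 + x×2.92 + (z_c − 1.05 − 3.55 − x)×3.22
The z_c×3.22 term appears on both sides and cancels. Collect the known terms of each column as K = Σ(ρt)_known − 3.22 × (depth of known layers): K_1 = 64.904 − 3.22×24.4 = −13.664; K_2 = 3.6565 − 3.22×(1.05 + 3.55) = −11.1555.
Balance: K_1 = K_2 − x×(3.22 − 2.92), so x = (K_2 − K_1)/(3.22 − 2.92) = 2.5085/0.3 = 8.36 km.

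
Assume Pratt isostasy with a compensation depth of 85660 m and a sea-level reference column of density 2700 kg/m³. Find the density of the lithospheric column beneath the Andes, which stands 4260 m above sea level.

Pratt balance: ρ_ref D = ρ (D + h).
ρ = ρ_ref D/(D + h) = 2700 × 85660 m/(85660 m + 4260 m) = 2570 kg/m³.

2570 kg/m³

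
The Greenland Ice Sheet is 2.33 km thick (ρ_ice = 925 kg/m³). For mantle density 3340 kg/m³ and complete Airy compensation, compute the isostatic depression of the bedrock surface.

0.645 km

Isostatic balance requires: the ice load ρ_ice t is balanced by mantle displaced below, ρ_m s.
s = t ρ_ice / ρ_m = 2.33 km × 925/3340 = 0.645 km.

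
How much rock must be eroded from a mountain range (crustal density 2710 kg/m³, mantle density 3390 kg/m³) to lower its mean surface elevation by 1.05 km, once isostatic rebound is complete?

Net drop Δ = e − u = e − e ρ_c/ρ_m = e (ρ_m − ρ_c)/ρ_m.
e = Δ ρ_m/(ρ_m − ρ_c) = 1.05 km × 3390/680 = 5.23 km.

5.23 km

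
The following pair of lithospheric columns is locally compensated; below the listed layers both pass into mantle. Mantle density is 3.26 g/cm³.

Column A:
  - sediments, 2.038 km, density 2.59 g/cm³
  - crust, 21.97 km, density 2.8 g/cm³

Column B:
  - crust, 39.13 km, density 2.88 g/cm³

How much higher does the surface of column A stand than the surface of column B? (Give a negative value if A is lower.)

−1.04 km

For any compensation level in the mantle, the mantle terms cancel and isostasy reduces to e = (Σt_A − Σt_B) − (Σ(ρt)_A − Σ(ρt)_B) / ρ_m.
Σt_A = 24.008 km; Σt_B = 39.13 km; Σ(ρt)_A = 66.79442; Σ(ρt)_B = 112.6944 (in km·g/cm³).
e = (24.008 − 39.13) − (66.79442 − 112.6944) / 3.26 = −1.04 km.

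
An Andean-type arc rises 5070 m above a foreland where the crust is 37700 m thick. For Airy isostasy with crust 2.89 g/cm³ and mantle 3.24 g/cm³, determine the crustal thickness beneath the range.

Root depth r = h ρ_c / (ρ_m − ρ_c) = 5070 m × 2.89 / 0.35 = 41860 m.
Total thickness = T + h + r = 37700 m + 5070 m + 41860 m = 84600 m.

84600 m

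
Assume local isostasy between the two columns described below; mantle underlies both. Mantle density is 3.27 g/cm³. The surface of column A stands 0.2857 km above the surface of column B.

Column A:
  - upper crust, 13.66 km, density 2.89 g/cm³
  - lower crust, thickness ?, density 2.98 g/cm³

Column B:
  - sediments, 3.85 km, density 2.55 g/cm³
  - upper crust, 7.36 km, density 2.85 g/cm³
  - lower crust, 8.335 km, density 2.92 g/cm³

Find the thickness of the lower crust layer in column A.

Take the compensation level at the base of the deeper column (depth z_c below the surface of column A) and equate Σ ρ_i t_i down to z_c; mantle fills any gap and the z_c terms cancel.
Column A: 13.66×2.89 + x×2.98 + (z_c − 13.66 − x)×3.27
Column B: 0.2857×0 + 3.85×2.55 + 7.36×2.85 + 8.335×2.92 + (z_c − 0.2857 − 19.545)×3.27
The z_c×3.27 term appears on both sides and cancels. Collect the known terms of each column as K = Σ(ρt)_known − 3.27 × (depth of known layers): K_A = 39.4774 − 3.27×13.66 = −5.1908; K_B = 55.1317 − 3.27×(0.2857 + 19.545) = −9.714689.
Balance: K_A − x×(3.27 − 2.98) = K_B, so x = (K_A − K_B)/(3.27 − 2.98) = 4.52389/0.29 = 15.6 km.

15.6 km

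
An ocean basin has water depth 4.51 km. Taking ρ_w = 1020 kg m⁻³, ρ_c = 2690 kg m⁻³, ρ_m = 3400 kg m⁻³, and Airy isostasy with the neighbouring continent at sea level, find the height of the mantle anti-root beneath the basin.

10.6 km

Equating mass per unit area of the two columns: replacing crust with seawater at the top is compensated by replacing crust with mantle at the base: d (ρ_c − ρ_w) = a (ρ_m − ρ_c).
a = d (ρ_c − ρ_w)/(ρ_m − ρ_c) = 4.51 km × 1670/710 = 10.6 km.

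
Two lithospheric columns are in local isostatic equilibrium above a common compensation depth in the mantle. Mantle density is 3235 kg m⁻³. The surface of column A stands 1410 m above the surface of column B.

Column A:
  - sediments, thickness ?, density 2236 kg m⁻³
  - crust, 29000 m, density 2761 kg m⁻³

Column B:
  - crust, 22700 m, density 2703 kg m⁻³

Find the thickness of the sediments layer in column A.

2890 m

Take the compensation level at the base of the deeper column (depth z_c below the surface of column A) and equate Σ ρ_i t_i down to z_c; mantle fills any gap and the z_c terms cancel.
Column A: x×2236 + 29000×2761 + (z_c − 29000 − x)×3235
Column B: 1410×0 + 22700×2703 + (z_c − 1410 − 22700)×3235
The z_c×3235 term appears on both sides and cancels. Collect the known terms of each column as K = Σ(ρt)_known − 3235 × (depth of known layers): K_A = 80069000 − 3235×29000 = −13746000; K_B = 61358100 − 3235×(1410 + 22700) = −16637750.
Balance: K_A − x×(3235 − 2236) = K_B, so x = (K_A − K_B)/(3235 − 2236) = 2891750/999 = 2890 m.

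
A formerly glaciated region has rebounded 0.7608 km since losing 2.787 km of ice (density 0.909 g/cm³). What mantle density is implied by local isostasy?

ρ_m = ρ_ice t / u = 0.909 × 2.787 km/0.7608 km = 3.33 g/cm³.

3.33 g/cm³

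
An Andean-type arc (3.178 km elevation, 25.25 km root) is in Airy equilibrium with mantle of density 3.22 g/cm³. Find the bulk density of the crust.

2.86 g/cm³

ρ_c h = (ρ_m − ρ_c) r → ρ_c (h + r) = ρ_m r → ρ_c = ρ_m r / (h + r).
ρ_c = 3.22 × 25.25 km / (3.178 km + 25.25 km) = 2.86 g/cm³.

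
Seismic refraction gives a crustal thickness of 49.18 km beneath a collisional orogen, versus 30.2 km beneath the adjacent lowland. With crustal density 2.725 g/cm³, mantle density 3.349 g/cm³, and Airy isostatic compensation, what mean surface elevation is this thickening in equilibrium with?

Excess crust Δ = 49.18 km − 30.2 km = 18.98 km, split between elevation h and root r with h + r = Δ.
Airy balance ρ_c h = (ρ_m − ρ_c) r gives r = h ρ_c/(ρ_m − ρ_c), so h (1 + ρ_c/(ρ_m − ρ_c)) = Δ, i.e. h = Δ (ρ_m − ρ_c)/ρ_m.
h = 18.98 km × 0.624/3.349 = 3.54 km.

3.54 km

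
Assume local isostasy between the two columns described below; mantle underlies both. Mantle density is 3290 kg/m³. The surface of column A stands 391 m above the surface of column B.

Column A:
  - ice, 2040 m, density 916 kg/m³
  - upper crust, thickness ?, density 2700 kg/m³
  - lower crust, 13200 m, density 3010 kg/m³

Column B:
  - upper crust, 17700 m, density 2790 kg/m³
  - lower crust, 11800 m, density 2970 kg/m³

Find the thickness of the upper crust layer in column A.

9110 m

Take the compensation level at the base of the deeper column (depth z_c below the surface of column A) and equate Σ ρ_i t_i down to z_c; mantle fills any gap and the z_c terms cancel.
Column A: 2040×916 + x×2700 + 13200×3010 + (z_c − 15240 − x)×3290
Column B: 391×0 + 17700×2790 + 11800×2970 + (z_c − 391 − 29500)×3290
The z_c×3290 term appears on both sides and cancels. Collect the known terms of each column as K = Σ(ρt)_known − 3290 × (depth of known layers): K_A = 41600640 − 3290×15240 = −8538960; K_B = 84429000 − 3290×(391 + 29500) = −13912390.
Balance: K_A − x×(3290 − 2700) = K_B, so x = (K_A − K_B)/(3290 − 2700) = 5373430/590 = 9110 m.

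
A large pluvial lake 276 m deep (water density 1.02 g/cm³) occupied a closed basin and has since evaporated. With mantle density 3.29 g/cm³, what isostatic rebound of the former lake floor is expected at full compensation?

u = d ρ_w/ρ_m = 276 m × 1.02/3.29 = 85.6 m.

85.6 m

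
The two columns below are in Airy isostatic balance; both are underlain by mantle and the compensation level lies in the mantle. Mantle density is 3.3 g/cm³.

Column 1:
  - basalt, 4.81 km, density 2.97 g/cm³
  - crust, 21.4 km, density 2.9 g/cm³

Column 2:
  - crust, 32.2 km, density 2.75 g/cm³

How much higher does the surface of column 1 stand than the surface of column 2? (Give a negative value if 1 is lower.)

−2.29 km

For any compensation level in the mantle, the mantle terms cancel and isostasy reduces to e = (Σt_1 − Σt_2) − (Σ(ρt)_1 − Σ(ρt)_2) / ρ_m.
Σt_1 = 26.21 km; Σt_2 = 32.2 km; Σ(ρt)_1 = 76.3457; Σ(ρt)_2 = 88.55 (in km·g/cm³).
e = (26.21 − 32.2) − (76.3457 − 88.55) / 3.3 = −2.29 km.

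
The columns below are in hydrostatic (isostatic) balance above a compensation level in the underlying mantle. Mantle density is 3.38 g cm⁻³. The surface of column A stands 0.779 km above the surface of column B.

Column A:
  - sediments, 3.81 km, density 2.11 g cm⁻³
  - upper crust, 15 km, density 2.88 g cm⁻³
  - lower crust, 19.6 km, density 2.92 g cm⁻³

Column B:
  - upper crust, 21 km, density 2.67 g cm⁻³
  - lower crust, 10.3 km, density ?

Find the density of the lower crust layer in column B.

3.01 g cm⁻³

Take the compensation level at the base of the deeper column (depth z_c below the surface of column A) and equate Σ ρ_i t_i down to z_c; mantle fills any gap and the z_c terms cancel.
Column A: 3.81×2.11 + 15×2.88 + 19.6×2.92 + (z_c − 38.41)×3.38
Column B: 0.779×0 + 21×2.67 + 10.3×ρ + (z_c − 0.779 − 31.3)×3.38
The z_c×3.38 term appears on both sides and cancels. Collect the known terms of each column as K = Σ(ρt)_known − 3.38 × (depth of known layers): K_A = 108.4711 − 3.38×38.41 = −21.3547; K_B = 56.07 − 3.38×(0.779 + 31.3) = −52.35702.
Balance: K_A = K_B + 10.3×ρ, so ρ = (K_A − K_B)/10.3 = 31.0023/10.3 = 3.01 g cm⁻³.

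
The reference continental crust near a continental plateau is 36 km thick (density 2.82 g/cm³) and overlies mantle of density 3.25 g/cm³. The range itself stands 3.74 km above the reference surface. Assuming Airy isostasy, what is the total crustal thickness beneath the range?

64.3 km

Root depth r = h ρ_c / (ρ_m − ρ_c) = 3.74 km × 2.82 / 0.43 = 24.53 km.
Total thickness = T + h + r = 36 km + 3.74 km + 24.53 km = 64.3 km.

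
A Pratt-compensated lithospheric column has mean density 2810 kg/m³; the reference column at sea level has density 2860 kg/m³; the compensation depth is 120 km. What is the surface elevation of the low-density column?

2.14 km

ρ_ref D = ρ (D + h) → h = D (ρ_ref − ρ)/ρ.
h = 120 km × (2860 − 2810)/2810 = 2.14 km.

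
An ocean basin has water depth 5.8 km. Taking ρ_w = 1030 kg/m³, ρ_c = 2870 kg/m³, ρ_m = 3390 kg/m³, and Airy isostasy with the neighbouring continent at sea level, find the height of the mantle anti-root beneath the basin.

20.5 km

By Archimedes' principle applied to the lithosphere: replacing crust with seawater at the top is compensated by replacing crust with mantle at the base: d (ρ_c − ρ_w) = a (ρ_m − ρ_c).
a = d (ρ_c − ρ_w)/(ρ_m − ρ_c) = 5.8 km × 1840/520 = 20.5 km.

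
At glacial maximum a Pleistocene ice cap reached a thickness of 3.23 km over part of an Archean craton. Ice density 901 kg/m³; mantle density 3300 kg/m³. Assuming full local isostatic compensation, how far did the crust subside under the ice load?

0.882 km

By Archimedes' principle applied to the lithosphere: the ice load ρ_ice t is balanced by mantle displaced below, ρ_m s.
s = t ρ_ice / ρ_m = 3.23 km × 901/3300 = 0.882 km.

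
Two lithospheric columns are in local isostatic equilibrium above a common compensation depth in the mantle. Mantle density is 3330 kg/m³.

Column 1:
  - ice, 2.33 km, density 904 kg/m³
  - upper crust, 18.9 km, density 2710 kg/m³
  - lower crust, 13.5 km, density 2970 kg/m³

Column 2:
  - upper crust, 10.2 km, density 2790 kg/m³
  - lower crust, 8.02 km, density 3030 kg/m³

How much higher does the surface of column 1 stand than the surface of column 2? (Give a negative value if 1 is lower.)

For any compensation level in the mantle, the mantle terms cancel and isostasy reduces to e = (Σt_1 − Σt_2) − (Σ(ρt)_1 − Σ(ρt)_2) / ρ_m.
Σt_1 = 34.73 km; Σt_2 = 18.22 km; Σ(ρt)_1 = 93420.32; Σ(ρt)_2 = 52758.6 (in km·kg/m³).
e = (34.73 − 18.22) − (93420.32 − 52758.6) / 3330 = 4.3 km.

4.3 km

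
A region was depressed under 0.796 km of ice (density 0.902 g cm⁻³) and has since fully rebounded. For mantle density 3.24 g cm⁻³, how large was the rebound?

Removing the load lets mantle flow back in; uplift u satisfies ρ_ice t = ρ_m u.
u = t ρ_ice/ρ_m = 0.796 km × 0.902/3.24 = 0.222 km.

0.222 km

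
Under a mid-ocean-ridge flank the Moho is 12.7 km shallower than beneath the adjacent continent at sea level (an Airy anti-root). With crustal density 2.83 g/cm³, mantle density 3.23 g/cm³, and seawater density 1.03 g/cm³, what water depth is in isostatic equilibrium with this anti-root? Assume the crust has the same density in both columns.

Replacing a thickness d of crust by seawater at the top must be balanced by replacing crust with mantle at the base: d (ρ_c − ρ_w) = a (ρ_m − ρ_c).
d = a (ρ_m − ρ_c)/(ρ_c − ρ_w) = 12.7 km × 0.4/1.8 = 2.82 km.

2.82 km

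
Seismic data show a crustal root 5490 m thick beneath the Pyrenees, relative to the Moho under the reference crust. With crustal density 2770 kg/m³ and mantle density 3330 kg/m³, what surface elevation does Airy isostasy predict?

By Archimedes' principle applied to the lithosphere: ρ_c h = (ρ_m − ρ_c) r.
h = r (ρ_m − ρ_c) / ρ_c = 5490 m × (3330 − 2770) / 2770 = 1110 m.

1110 m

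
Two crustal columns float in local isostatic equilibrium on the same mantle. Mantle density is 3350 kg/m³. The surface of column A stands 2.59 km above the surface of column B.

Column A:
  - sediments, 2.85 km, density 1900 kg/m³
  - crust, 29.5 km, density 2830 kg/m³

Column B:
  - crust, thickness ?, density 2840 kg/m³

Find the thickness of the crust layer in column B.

21.2 km

Take the compensation level at the base of the deeper column (depth z_c below the surface of column A) and equate Σ ρ_i t_i down to z_c; mantle fills any gap and the z_c terms cancel.
Column A: 2.85×1900 + 29.5×2830 + (z_c − 32.35)×3350
Column B: 2.59×0 + x×2840 + (z_c − 2.59 − 0 − x)×3350
The z_c×3350 term appears on both sides and cancels. Collect the known terms of each column as K = Σ(ρt)_known − 3350 × (depth of known layers): K_A = 88900 − 3350×32.35 = −19472.5; K_B = 0 − 3350×(2.59 + 0) = −8676.5.
Balance: K_A = K_B − x×(3350 − 2840), so x = (K_B − K_A)/(3350 − 2840) = 10796/510 = 21.2 km.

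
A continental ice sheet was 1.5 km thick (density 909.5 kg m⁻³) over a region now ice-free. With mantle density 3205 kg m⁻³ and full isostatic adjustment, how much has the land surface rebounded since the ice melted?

Removing the load lets mantle flow back in; uplift u satisfies ρ_ice t = ρ_m u.
u = t ρ_ice/ρ_m = 1.5 km × 909.5/3205 = 0.426 km.

0.426 km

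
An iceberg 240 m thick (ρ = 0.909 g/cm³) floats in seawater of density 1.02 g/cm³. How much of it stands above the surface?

Floating equilibrium: submerged depth d = t ρ_obj/ρ_fluid = 240 m × 0.909/1.02 = 213.9 m.
Freeboard = t − d = 240 m − 213.9 m = 26.1 m.

26.1 m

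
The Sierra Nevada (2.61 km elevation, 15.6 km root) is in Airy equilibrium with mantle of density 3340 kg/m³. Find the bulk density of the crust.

2860 kg/m³

ρ_c h = (ρ_m − ρ_c) r → ρ_c (h + r) = ρ_m r → ρ_c = ρ_m r / (h + r).
ρ_c = 3340 × 15.6 km / (2.61 km + 15.6 km) = 2860 kg/m³.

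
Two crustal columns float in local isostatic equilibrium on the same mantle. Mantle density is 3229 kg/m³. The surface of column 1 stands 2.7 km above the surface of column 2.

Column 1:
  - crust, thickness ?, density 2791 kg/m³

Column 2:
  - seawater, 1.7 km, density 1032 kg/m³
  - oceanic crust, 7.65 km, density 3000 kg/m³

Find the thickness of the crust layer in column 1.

Take the compensation level at the base of the deeper column (depth z_c below the surface of column 1) and equate Σ ρ_i t_i down to z_c; mantle fills any gap and the z_c terms cancel.
Column 1: x×2791 + (z_c − 0 − x)×3229
Column 2: 2.7×0 + 1.7×1032 + 7.65×3000 + (z_c − 2.7 − 9.35)×3229
The z_c×3229 term appears on both sides and cancels. Collect the known terms of each column as K = Σ(ρt)_known − 3229 × (depth of known layers): K_1 = 0 − 3229×0 = 0; K_2 = 24704.4 − 3229×(2.7 + 9.35) = −14205.05.
Balance: K_1 − x×(3229 − 2791) = K_2, so x = (K_1 − K_2)/(3229 − 2791) = 14205.1/438 = 32.4 km.

32.4 km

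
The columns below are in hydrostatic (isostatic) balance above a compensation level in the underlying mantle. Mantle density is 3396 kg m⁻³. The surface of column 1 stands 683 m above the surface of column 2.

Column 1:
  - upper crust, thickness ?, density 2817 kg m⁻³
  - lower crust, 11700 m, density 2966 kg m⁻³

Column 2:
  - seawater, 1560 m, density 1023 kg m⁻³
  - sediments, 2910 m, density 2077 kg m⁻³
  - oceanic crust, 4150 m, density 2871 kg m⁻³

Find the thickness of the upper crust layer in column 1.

12100 m

Take the compensation level at the base of the deeper column (depth z_c below the surface of column 1) and equate Σ ρ_i t_i down to z_c; mantle fills any gap and the z_c terms cancel.
Column 1: x×2817 + 11700×2966 + (z_c − 11700 − x)×3396
Column 2: 683×0 + 1560×1023 + 2910×2077 + 4150×2871 + (z_c − 683 − 8620)×3396
The z_c×3396 term appears on both sides and cancels. Collect the known terms of each column as K = Σ(ρt)_known − 3396 × (depth of known layers): K_1 = 34702200 − 3396×11700 = −5031000; K_2 = 19554600 − 3396×(683 + 8620) = −12038388.
Balance: K_1 − x×(3396 − 2817) = K_2, so x = (K_1 − K_2)/(3396 − 2817) = 7007390/579 = 12100 m.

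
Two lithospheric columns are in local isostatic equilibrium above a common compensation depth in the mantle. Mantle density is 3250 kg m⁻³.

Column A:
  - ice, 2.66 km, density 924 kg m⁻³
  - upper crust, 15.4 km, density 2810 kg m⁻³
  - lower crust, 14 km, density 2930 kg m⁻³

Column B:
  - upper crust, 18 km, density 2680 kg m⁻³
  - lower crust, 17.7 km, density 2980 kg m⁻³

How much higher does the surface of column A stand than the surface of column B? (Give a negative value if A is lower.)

0.74 km

For any compensation level in the mantle, the mantle terms cancel and isostasy reduces to e = (Σt_A − Σt_B) − (Σ(ρt)_A − Σ(ρt)_B) / ρ_m.
Σt_A = 32.06 km; Σt_B = 35.7 km; Σ(ρt)_A = 86751.84; Σ(ρt)_B = 100986 (in km·kg m⁻³).
e = (32.06 − 35.7) − (86751.84 − 100986) / 3250 = 0.74 km.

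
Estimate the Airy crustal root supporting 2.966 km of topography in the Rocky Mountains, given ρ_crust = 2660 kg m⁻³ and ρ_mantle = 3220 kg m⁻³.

For local isostatic compensation: the weight of the topography is balanced by the buoyancy of the root, ρ_c h = (ρ_m − ρ_c) r.
r = h · ρ_c / (ρ_m − ρ_c) = 2.966 km × 2660 / (3220 − 2660) = 14.1 km.

14.1 km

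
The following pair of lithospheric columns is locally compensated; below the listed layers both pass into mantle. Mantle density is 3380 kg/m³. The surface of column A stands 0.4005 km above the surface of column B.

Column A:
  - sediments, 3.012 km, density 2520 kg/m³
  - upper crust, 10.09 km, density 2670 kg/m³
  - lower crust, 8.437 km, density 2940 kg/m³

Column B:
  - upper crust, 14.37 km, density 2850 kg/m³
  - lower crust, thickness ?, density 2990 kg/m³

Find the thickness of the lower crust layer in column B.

Take the compensation level at the base of the deeper column (depth z_c below the surface of column A) and equate Σ ρ_i t_i down to z_c; mantle fills any gap and the z_c terms cancel.
Column A: 3.012×2520 + 10.09×2670 + 8.437×2940 + (z_c − 21.539)×3380
Column B: 0.4005×0 + 14.37×2850 + x×2990 + (z_c − 0.4005 − 14.37 − x)×3380
The z_c×3380 term appears on both sides and cancels. Collect the known terms of each column as K = Σ(ρt)_known − 3380 × (depth of known layers): K_A = 59335.32 − 3380×21.539 = −13466.5; K_B = 40954.5 − 3380×(0.4005 + 14.37) = −8969.79.
Balance: K_A = K_B − x×(3380 − 2990), so x = (K_B − K_A)/(3380 − 2990) = 4496.71/390 = 11.5 km.

11.5 km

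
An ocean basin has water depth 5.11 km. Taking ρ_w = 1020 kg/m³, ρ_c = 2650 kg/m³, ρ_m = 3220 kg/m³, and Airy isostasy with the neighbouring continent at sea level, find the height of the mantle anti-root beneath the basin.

14.6 km

By Archimedes' principle applied to the lithosphere: replacing crust with seawater at the top is compensated by replacing crust with mantle at the base: d (ρ_c − ρ_w) = a (ρ_m − ρ_c).
a = d (ρ_c − ρ_w)/(ρ_m − ρ_c) = 5.11 km × 1630/570 = 14.6 km.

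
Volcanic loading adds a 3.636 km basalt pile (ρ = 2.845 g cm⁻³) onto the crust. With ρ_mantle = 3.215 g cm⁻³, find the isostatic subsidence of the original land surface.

3.22 km

Subaerial loading: s = t ρ_load / ρ_m.
s = 3.636 km × 2.845/3.215 = 3.22 km.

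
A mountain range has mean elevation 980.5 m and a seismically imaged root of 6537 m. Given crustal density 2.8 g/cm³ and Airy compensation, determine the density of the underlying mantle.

3.22 g/cm³

Airy balance: ρ_c h = (ρ_m − ρ_c) r → ρ_m = ρ_c (1 + h/r).
ρ_m = 2.8 × (1 + 980.5 m/6537 m) = 3.22 g/cm³.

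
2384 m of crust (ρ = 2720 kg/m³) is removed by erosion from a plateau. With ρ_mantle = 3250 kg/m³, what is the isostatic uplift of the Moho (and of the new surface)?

Unloading: uplift u = e ρ_c/ρ_m = 2384 m × 2720/3250 = 2000 m.

2000 m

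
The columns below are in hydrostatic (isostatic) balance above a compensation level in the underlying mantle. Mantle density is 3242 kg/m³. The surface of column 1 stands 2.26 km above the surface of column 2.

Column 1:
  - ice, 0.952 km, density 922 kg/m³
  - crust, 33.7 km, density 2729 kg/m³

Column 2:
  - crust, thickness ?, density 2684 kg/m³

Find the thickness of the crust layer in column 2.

Take the compensation level at the base of the deeper column (depth z_c below the surface of column 1) and equate Σ ρ_i t_i down to z_c; mantle fills any gap and the z_c terms cancel.
Column 1: 0.952×922 + 33.7×2729 + (z_c − 34.652)×3242
Column 2: 2.26×0 + x×2684 + (z_c − 2.26 − 0 − x)×3242
The z_c×3242 term appears on both sides and cancels. Collect the known terms of each column as K = Σ(ρt)_known − 3242 × (depth of known layers): K_1 = 92845.044 − 3242×34.652 = −19496.74; K_2 = 0 − 3242×(2.26 + 0) = −7326.92.
Balance: K_1 = K_2 − x×(3242 − 2684), so x = (K_2 − K_1)/(3242 − 2684) = 12169.8/558 = 21.8 km.

21.8 km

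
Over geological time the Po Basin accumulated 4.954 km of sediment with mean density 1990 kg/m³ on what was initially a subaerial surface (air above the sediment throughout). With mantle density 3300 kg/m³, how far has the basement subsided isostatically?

Subaerial load: s = t ρ_sed / ρ_m = 4.954 km × 1990/3300 = 2.99 km.

2.99 km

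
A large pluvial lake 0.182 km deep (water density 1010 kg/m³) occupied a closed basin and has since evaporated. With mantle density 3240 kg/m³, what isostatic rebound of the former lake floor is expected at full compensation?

u = d ρ_w/ρ_m = 0.182 km × 1010/3240 = 0.0567 km.

0.0567 km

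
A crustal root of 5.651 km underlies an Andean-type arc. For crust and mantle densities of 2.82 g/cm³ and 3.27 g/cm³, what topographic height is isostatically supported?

Equating mass per unit area of the two columns: ρ_c h = (ρ_m − ρ_c) r.
h = r (ρ_m − ρ_c) / ρ_c = 5.651 km × (3.27 − 2.82) / 2.82 = 0.902 km.

0.902 km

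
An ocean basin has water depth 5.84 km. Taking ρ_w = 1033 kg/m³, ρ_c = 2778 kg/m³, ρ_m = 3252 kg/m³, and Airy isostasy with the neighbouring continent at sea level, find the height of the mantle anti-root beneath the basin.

For local isostatic compensation: replacing crust with seawater at the top is compensated by replacing crust with mantle at the base: d (ρ_c − ρ_w) = a (ρ_m − ρ_c).
a = d (ρ_c − ρ_w)/(ρ_m − ρ_c) = 5.84 km × 1745/474 = 21.5 km.

21.5 km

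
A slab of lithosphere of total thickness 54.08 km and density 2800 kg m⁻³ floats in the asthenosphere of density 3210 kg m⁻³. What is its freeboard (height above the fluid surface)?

Floating equilibrium: submerged depth d = t ρ_obj/ρ_fluid = 54.08 km × 2800/3210 = 47.17 km.
Freeboard = t − d = 54.08 km − 47.17 km = 6.91 km.

6.91 km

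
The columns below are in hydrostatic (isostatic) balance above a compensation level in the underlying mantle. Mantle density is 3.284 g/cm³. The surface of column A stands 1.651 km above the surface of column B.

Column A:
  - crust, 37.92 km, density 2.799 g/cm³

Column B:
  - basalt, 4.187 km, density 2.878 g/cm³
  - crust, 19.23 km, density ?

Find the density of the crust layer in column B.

2.7 g/cm³

Take the compensation level at the base of the deeper column (depth z_c below the surface of column A) and equate Σ ρ_i t_i down to z_c; mantle fills any gap and the z_c terms cancel.
Column A: 37.92×2.799 + (z_c − 37.92)×3.284
Column B: 1.651×0 + 4.187×2.878 + 19.23×ρ + (z_c − 1.651 − 23.417)×3.284
The z_c×3.284 term appears on both sides and cancels. Collect the known terms of each column as K = Σ(ρt)_known − 3.284 × (depth of known layers): K_A = 106.13808 − 3.284×37.92 = −18.3912; K_B = 12.050186 − 3.284×(1.651 + 23.417) = −70.273126.
Balance: K_A = K_B + 19.23×ρ, so ρ = (K_A − K_B)/19.23 = 51.8819/19.23 = 2.7 g/cm³.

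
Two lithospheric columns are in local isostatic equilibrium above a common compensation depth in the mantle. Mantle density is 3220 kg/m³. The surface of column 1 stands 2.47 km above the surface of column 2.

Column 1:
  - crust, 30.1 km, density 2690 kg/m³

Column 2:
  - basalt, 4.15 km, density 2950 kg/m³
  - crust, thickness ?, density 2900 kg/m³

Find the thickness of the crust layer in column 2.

Take the compensation level at the base of the deeper column (depth z_c below the surface of column 1) and equate Σ ρ_i t_i down to z_c; mantle fills any gap and the z_c terms cancel.
Column 1: 30.1×2690 + (z_c − 30.1)×3220
Column 2: 2.47×0 + 4.15×2950 + x×2900 + (z_c − 2.47 − 4.15 − x)×3220
The z_c×3220 term appears on both sides and cancels. Collect the known terms of each column as K = Σ(ρt)_known − 3220 × (depth of known layers): K_1 = 80969 − 3220×30.1 = −15953; K_2 = 12242.5 − 3220×(2.47 + 4.15) = −9073.9.
Balance: K_1 = K_2 − x×(3220 − 2900), so x = (K_2 − K_1)/(3220 − 2900) = 6879.1/320 = 21.5 km.

21.5 km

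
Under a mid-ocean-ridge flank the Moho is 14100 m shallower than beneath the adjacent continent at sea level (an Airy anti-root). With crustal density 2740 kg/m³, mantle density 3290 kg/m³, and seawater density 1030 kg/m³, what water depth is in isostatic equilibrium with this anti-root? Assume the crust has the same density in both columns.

Replacing a thickness d of crust by seawater at the top must be balanced by replacing crust with mantle at the base: d (ρ_c − ρ_w) = a (ρ_m − ρ_c).
d = a (ρ_m − ρ_c)/(ρ_c − ρ_w) = 14100 m × 550/1710 = 4540 m.

4540 m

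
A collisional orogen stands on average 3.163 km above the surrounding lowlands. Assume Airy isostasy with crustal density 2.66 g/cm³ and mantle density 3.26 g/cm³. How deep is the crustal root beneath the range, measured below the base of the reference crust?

In Airy isostatic equilibrium: the weight of the topography is balanced by the buoyancy of the root, ρ_c h = (ρ_m − ρ_c) r.
r = h · ρ_c / (ρ_m − ρ_c) = 3.163 km × 2.66 / (3.26 − 2.66) = 14 km.

14 km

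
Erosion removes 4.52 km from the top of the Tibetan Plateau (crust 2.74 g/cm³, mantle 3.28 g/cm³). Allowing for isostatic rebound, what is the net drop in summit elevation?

Rebound u = e ρ_c/ρ_m = 4.52 km × 2.74/3.28 = 3.776 km.
Net surface drop = e − u = 4.52 km − 3.776 km = e (ρ_m − ρ_c)/ρ_m = 0.744 km.

0.744 km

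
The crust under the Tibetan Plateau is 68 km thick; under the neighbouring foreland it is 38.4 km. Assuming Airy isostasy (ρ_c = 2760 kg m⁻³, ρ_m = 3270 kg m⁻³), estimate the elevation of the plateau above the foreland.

4.62 km

Excess crust Δ = 68 km − 38.4 km = 29.6 km, split between elevation h and root r with h + r = Δ.
Airy balance ρ_c h = (ρ_m − ρ_c) r gives r = h ρ_c/(ρ_m − ρ_c), so h (1 + ρ_c/(ρ_m − ρ_c)) = Δ, i.e. h = Δ (ρ_m − ρ_c)/ρ_m.
h = 29.6 km × 510/3270 = 4.62 km.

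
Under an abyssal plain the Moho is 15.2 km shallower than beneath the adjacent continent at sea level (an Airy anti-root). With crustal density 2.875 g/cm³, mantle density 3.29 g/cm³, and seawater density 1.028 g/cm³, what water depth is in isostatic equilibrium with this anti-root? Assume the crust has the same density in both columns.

Replacing a thickness d of crust by seawater at the top must be balanced by replacing crust with mantle at the base: d (ρ_c − ρ_w) = a (ρ_m − ρ_c).
d = a (ρ_m − ρ_c)/(ρ_c − ρ_w) = 15.2 km × 0.415/1.847 = 3.42 km.

3.42 km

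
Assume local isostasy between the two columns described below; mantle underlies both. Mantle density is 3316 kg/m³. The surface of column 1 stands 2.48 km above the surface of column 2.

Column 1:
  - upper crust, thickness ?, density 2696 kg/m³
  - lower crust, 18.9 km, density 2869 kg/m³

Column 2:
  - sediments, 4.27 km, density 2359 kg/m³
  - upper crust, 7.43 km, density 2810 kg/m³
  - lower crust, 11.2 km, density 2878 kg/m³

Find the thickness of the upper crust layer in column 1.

20.2 km

Take the compensation level at the base of the deeper column (depth z_c below the surface of column 1) and equate Σ ρ_i t_i down to z_c; mantle fills any gap and the z_c terms cancel.
Column 1: x×2696 + 18.9×2869 + (z_c − 18.9 − x)×3316
Column 2: 2.48×0 + 4.27×2359 + 7.43×2810 + 11.2×2878 + (z_c − 2.48 − 22.9)×3316
The z_c×3316 term appears on both sides and cancels. Collect the known terms of each column as K = Σ(ρt)_known − 3316 × (depth of known layers): K_1 = 54224.1 − 3316×18.9 = −8448.3; K_2 = 63184.83 − 3316×(2.48 + 22.9) = −20975.25.
Balance: K_1 − x×(3316 − 2696) = K_2, so x = (K_1 − K_2)/(3316 − 2696) = 12527/620 = 20.2 km.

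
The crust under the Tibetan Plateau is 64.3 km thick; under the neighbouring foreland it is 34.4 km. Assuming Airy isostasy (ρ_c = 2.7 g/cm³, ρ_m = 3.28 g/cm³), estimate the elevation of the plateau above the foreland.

Excess crust Δ = 64.3 km − 34.4 km = 29.9 km, split between elevation h and root r with h + r = Δ.
Airy balance ρ_c h = (ρ_m − ρ_c) r gives r = h ρ_c/(ρ_m − ρ_c), so h (1 + ρ_c/(ρ_m − ρ_c)) = Δ, i.e. h = Δ (ρ_m − ρ_c)/ρ_m.
h = 29.9 km × 0.58/3.28 = 5.29 km.

5.29 km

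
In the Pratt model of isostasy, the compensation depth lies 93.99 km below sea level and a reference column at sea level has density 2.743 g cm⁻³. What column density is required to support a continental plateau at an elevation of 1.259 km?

2.71 g cm⁻³

Pratt balance: ρ_ref D = ρ (D + h).
ρ = ρ_ref D/(D + h) = 2.743 × 93.99 km/(93.99 km + 1.259 km) = 2.71 g cm⁻³.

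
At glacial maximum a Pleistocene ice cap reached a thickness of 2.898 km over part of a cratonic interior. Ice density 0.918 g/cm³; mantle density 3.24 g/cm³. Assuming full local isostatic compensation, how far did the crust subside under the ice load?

Balancing pressure at the compensation depth: the ice load ρ_ice t is balanced by mantle displaced below, ρ_m s.
s = t ρ_ice / ρ_m = 2.898 km × 0.918/3.24 = 0.821 km.

0.821 km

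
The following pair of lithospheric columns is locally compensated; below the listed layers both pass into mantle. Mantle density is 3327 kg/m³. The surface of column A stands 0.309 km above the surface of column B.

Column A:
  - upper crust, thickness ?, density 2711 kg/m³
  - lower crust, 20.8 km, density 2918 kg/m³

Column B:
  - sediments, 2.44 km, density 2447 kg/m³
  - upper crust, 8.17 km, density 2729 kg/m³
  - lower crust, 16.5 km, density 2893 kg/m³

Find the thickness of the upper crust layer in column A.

Take the compensation level at the base of the deeper column (depth z_c below the surface of column A) and equate Σ ρ_i t_i down to z_c; mantle fills any gap and the z_c terms cancel.
Column A: x×2711 + 20.8×2918 + (z_c − 20.8 − x)×3327
Column B: 0.309×0 + 2.44×2447 + 8.17×2729 + 16.5×2893 + (z_c − 0.309 − 27.11)×3327
The z_c×3327 term appears on both sides and cancels. Collect the known terms of each column as K = Σ(ρt)_known − 3327 × (depth of known layers): K_A = 60694.4 − 3327×20.8 = −8507.2; K_B = 76001.11 − 3327×(0.309 + 27.11) = −15221.903.
Balance: K_A − x×(3327 − 2711) = K_B, so x = (K_A − K_B)/(3327 − 2711) = 6714.7/616 = 10.9 km.

10.9 km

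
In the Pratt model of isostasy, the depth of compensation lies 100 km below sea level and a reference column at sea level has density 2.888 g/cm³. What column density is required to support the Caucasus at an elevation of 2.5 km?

2.82 g/cm³

Pratt balance: ρ_ref D = ρ (D + h).
ρ = ρ_ref D/(D + h) = 2.888 × 100 km/(100 km + 2.5 km) = 2.82 g/cm³.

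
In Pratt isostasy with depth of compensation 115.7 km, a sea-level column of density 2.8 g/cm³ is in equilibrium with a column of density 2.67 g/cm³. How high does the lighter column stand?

ρ_ref D = ρ (D + h) → h = D (ρ_ref − ρ)/ρ.
h = 115.7 km × (2.8 − 2.67)/2.67 = 5.63 km.

5.63 km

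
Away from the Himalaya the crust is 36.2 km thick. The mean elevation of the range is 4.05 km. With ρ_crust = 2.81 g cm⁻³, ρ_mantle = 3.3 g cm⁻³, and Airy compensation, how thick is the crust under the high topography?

Root depth r = h ρ_c / (ρ_m − ρ_c) = 4.05 km × 2.81 / 0.49 = 23.23 km.
Total thickness = T + h + r = 36.2 km + 4.05 km + 23.23 km = 63.5 km.

63.5 km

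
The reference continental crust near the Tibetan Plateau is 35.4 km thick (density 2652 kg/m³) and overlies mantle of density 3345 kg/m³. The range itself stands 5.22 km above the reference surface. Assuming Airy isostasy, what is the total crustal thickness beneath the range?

60.6 km

Root depth r = h ρ_c / (ρ_m − ρ_c) = 5.22 km × 2652 / 693 = 19.98 km.
Total thickness = T + h + r = 35.4 km + 5.22 km + 19.98 km = 60.6 km.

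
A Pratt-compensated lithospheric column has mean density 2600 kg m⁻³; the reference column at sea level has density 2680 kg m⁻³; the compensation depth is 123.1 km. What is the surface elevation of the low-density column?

3.79 km

ρ_ref D = ρ (D + h) → h = D (ρ_ref − ρ)/ρ.
h = 123.1 km × (2680 − 2600)/2600 = 3.79 km.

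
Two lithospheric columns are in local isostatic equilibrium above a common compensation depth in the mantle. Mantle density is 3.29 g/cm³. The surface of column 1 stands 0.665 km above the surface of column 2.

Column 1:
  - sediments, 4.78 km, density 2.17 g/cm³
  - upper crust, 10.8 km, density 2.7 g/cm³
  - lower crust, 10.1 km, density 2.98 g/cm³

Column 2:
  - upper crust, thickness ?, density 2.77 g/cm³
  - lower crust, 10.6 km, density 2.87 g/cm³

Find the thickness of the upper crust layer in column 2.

15.8 km

Take the compensation level at the base of the deeper column (depth z_c below the surface of column 1) and equate Σ ρ_i t_i down to z_c; mantle fills any gap and the z_c terms cancel.
Column 1: 4.78×2.17 + 10.8×2.7 + 10.1×2.98 + (z_c − 25.68)×3.29
Column 2: 0.665×0 + x×2.77 + 10.6×2.87 + (z_c − 0.665 − 10.6 − x)×3.29
The z_c×3.29 term appears on both sides and cancels. Collect the known terms of each column as K = Σ(ρt)_known − 3.29 × (depth of known layers): K_1 = 69.6306 − 3.29×25.68 = −14.8566; K_2 = 30.422 − 3.29×(0.665 + 10.6) = −6.63985.
Balance: K_1 = K_2 − x×(3.29 − 2.77), so x = (K_2 − K_1)/(3.29 − 2.77) = 8.21675/0.52 = 15.8 km.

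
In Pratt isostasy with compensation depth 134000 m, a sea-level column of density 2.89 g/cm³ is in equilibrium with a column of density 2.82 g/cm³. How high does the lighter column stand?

ρ_ref D = ρ (D + h) → h = D (ρ_ref − ρ)/ρ.
h = 134000 m × (2.89 − 2.82)/2.82 = 3330 m.

3330 m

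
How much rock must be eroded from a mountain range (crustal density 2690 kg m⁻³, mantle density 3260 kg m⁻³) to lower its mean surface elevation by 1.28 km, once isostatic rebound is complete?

Net drop Δ = e − u = e − e ρ_c/ρ_m = e (ρ_m − ρ_c)/ρ_m.
e = Δ ρ_m/(ρ_m − ρ_c) = 1.28 km × 3260/570 = 7.32 km.

7.32 km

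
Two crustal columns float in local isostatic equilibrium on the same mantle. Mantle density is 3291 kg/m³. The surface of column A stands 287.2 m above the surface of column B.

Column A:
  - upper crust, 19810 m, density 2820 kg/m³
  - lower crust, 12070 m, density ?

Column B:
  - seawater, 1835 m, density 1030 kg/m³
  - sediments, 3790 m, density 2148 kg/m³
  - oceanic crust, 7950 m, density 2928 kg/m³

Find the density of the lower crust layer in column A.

3040 kg/m³

Take the compensation level at the base of the deeper column (depth z_c below the surface of column A) and equate Σ ρ_i t_i down to z_c; mantle fills any gap and the z_c terms cancel.
Column A: 19810×2820 + 12070×ρ + (z_c − 31880)×3291
Column B: 287.2×0 + 1835×1030 + 3790×2148 + 7950×2928 + (z_c − 287.2 − 13575)×3291
The z_c×3291 term appears on both sides and cancels. Collect the known terms of each column as K = Σ(ρt)_known − 3291 × (depth of known layers): K_A = 55864200 − 3291×31880 = −49052880; K_B = 33308570 − 3291×(287.2 + 13575) = −12311930.2.
Balance: K_A + 12070×ρ = K_B, so ρ = (K_B − K_A)/12070 = 36740900/12070 = 3040 kg/m³.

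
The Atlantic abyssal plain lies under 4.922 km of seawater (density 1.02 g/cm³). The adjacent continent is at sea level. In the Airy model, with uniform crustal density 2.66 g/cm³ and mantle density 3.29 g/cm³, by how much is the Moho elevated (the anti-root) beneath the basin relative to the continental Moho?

In Airy isostatic equilibrium: replacing crust with seawater at the top is compensated by replacing crust with mantle at the base: d (ρ_c − ρ_w) = a (ρ_m − ρ_c).
a = d (ρ_c − ρ_w)/(ρ_m − ρ_c) = 4.922 km × 1.64/0.63 = 12.8 km.

12.8 km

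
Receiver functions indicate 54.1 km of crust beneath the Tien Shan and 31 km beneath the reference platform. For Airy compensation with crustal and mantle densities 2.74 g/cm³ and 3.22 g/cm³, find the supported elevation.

3.44 km

Excess crust Δ = 54.1 km − 31 km = 23.1 km, split between elevation h and root r with h + r = Δ.
Airy balance ρ_c h = (ρ_m − ρ_c) r gives r = h ρ_c/(ρ_m − ρ_c), so h (1 + ρ_c/(ρ_m − ρ_c)) = Δ, i.e. h = Δ (ρ_m − ρ_c)/ρ_m.
h = 23.1 km × 0.48/3.22 = 3.44 km.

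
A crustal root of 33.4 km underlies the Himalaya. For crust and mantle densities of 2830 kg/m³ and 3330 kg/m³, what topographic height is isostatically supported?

5.9 km

Isostatic balance requires: ρ_c h = (ρ_m − ρ_c) r.
h = r (ρ_m − ρ_c) / ρ_c = 33.4 km × (3330 − 2830) / 2830 = 5.9 km.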